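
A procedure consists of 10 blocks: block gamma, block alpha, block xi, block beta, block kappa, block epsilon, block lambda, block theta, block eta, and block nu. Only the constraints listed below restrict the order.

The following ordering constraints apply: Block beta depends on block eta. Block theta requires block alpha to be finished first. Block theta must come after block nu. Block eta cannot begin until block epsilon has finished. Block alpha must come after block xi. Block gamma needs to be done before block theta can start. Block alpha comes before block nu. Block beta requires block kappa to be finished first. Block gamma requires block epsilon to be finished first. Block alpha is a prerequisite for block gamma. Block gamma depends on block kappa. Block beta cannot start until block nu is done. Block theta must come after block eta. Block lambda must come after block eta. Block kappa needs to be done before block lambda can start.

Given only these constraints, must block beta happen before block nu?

No

In fact the dependencies run the other way: block nu → block beta.
So block beta does not have to come before block nu — it cannot.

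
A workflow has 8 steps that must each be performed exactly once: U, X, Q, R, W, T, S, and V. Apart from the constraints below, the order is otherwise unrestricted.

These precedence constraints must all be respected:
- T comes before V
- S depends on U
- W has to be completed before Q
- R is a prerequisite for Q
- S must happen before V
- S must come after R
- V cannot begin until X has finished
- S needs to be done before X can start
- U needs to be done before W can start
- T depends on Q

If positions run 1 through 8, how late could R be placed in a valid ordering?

Following every chain forward from R, the steps that must come later are X, Q, T, S, V — 5 of them.
So at least 5 steps follow R, putting R no later than position 3. That position is achievable by scheduling everything else first.

3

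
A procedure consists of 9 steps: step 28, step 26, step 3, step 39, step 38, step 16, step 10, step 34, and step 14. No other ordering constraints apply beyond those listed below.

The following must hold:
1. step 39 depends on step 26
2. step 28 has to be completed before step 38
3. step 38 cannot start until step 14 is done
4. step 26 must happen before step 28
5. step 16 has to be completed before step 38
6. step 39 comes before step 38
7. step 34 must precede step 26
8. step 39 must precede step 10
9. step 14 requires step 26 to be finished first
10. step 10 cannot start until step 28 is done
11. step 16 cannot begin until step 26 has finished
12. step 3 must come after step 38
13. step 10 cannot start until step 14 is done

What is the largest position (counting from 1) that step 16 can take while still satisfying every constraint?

Every step that must follow step 16 has to come after it. Tracing all chains starting from step 16, those steps are: step 3, step 38 — 2 in total.
So at least 2 steps follow step 16, putting step 16 no later than position 7. That position is achievable by scheduling everything else first.

7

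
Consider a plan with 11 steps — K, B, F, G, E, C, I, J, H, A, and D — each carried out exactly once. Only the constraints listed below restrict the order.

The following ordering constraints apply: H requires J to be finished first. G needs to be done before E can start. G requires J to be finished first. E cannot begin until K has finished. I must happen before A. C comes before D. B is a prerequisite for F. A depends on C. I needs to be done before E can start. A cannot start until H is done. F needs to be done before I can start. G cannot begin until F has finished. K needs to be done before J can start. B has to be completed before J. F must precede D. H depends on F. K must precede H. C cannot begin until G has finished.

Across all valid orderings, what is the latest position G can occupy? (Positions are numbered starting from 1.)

The steps that are forced after G, directly or by a chain of constraints, are E, C, A, D. That's 4 steps.
With 4 mandatory successors out of 11 steps total, the latest slot for G is 11−4 = 7, and it's reachable by doing all non-successors before G.

7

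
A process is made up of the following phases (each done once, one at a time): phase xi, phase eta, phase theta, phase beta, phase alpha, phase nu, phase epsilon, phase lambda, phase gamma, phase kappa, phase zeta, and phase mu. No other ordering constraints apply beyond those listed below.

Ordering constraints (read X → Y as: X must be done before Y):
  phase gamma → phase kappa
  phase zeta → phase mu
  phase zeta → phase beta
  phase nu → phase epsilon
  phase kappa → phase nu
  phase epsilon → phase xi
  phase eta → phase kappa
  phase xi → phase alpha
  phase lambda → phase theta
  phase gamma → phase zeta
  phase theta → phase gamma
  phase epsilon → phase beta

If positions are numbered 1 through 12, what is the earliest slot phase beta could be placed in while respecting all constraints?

Working backwards through the constraints from phase beta, its full set of required predecessors is phase eta, phase theta, phase nu, phase epsilon, phase lambda, phase gamma, phase kappa, phase zeta — 8 of them.
With 8 mandatory predecessors, the earliest phase beta can sit is position 8+1 = 9, and placing just those 8 first achieves it.

9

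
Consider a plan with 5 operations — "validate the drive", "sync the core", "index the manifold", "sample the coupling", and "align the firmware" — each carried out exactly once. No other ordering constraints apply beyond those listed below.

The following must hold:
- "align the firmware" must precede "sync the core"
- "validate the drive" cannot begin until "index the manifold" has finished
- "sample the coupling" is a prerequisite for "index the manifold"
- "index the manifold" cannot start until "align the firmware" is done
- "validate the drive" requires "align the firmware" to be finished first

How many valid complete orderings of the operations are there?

7

2 operations have no prerequisites ("sample the coupling", "align the firmware"), so any of them could come first.
Systematically extending each partial ordering one operation at a time and counting, there are 7 complete orderings.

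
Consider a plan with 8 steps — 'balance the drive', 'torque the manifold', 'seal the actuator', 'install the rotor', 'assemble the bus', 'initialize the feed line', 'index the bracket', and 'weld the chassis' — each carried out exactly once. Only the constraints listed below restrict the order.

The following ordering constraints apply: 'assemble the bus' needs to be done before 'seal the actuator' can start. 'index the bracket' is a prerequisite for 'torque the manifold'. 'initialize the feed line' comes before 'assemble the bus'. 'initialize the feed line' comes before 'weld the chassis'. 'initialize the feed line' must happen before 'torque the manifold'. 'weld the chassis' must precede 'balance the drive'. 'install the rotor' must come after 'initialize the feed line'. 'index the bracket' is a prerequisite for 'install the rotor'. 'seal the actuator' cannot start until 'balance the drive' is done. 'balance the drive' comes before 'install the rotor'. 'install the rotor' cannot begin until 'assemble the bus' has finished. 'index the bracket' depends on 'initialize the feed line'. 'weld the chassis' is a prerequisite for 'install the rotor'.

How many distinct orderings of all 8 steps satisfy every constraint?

'initialize the feed line' is the only step with nothing required before it, so every ordering starts there.
Enumerating by repeatedly choosing an available step (one whose prerequisites are all placed) gives 114 distinct complete orderings.

114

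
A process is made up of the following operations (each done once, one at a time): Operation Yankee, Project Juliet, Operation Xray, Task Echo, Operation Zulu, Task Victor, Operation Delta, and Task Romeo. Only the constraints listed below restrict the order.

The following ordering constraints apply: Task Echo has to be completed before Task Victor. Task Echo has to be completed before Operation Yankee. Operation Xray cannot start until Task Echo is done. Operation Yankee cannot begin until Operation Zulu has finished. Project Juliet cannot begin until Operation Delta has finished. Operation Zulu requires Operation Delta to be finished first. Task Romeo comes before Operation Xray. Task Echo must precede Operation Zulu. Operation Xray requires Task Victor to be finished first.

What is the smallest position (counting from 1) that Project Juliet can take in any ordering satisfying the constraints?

2

The only operation forced before Project Juliet (directly or transitively) is Operation Delta.
With 1 mandatory predecessor, the earliest Project Juliet can sit is position 1+1 = 2, and placing just that one first achieves it.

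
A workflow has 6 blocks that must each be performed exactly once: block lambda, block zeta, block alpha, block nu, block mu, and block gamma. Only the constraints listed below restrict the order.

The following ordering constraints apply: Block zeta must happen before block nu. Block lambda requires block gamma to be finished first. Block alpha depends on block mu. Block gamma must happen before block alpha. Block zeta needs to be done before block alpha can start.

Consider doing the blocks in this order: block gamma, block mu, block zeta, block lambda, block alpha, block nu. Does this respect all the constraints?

Yes

Checking each listed constraint against this order: for instance, block gamma is in position 1 and block alpha in position 5, so that constraint holds — and the remaining constraints check out the same way.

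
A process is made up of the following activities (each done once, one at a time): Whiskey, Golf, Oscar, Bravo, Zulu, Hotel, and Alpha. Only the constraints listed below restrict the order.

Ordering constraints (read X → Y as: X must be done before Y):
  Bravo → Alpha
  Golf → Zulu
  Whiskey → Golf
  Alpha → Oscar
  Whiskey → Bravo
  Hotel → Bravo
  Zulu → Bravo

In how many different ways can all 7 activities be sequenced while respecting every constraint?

2 activities have no prerequisites (Whiskey, Hotel), so any of them could come first.
Enumerating by repeatedly choosing an available activity (one whose prerequisites are all placed) gives 4 distinct complete orderings.

4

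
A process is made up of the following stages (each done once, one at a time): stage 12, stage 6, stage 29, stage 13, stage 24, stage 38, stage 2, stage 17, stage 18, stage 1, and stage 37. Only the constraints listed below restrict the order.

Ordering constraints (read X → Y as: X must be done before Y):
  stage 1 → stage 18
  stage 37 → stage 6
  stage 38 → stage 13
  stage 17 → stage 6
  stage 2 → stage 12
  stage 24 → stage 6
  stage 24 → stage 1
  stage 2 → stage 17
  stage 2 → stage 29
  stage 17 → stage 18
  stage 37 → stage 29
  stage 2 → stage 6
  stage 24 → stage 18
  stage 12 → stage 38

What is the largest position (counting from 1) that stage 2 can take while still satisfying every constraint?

Every stage that must follow stage 2 has to come after it. Tracing all chains starting from stage 2, those stages are: stage 12, stage 6, stage 29, stage 13, stage 38, stage 17, stage 18 — 7 in total.
With 7 mandatory successors out of 11 stages total, the latest slot for stage 2 is 11−7 = 4, and it's reachable by doing all non-successors before stage 2.

4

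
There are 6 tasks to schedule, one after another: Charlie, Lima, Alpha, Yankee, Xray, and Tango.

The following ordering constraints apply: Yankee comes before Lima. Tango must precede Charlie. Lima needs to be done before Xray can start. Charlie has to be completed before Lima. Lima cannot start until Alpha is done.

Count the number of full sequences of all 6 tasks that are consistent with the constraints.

3 tasks have no prerequisites (Alpha, Yankee, Tango), so any of them could come first.
Enumerating by repeatedly choosing an available task (one whose prerequisites are all placed) gives 12 distinct complete orderings.

12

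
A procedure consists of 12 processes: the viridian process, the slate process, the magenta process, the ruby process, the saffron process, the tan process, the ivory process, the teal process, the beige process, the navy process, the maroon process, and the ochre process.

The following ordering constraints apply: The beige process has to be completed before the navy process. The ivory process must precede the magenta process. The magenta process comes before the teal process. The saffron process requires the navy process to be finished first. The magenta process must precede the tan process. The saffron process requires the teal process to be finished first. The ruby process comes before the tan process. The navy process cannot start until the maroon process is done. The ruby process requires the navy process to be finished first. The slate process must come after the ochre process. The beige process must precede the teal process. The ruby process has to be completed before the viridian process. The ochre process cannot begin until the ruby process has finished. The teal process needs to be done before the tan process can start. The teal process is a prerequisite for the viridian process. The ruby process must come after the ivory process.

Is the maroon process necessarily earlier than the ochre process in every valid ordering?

Tracing the constraints gives a chain: the maroon process → the navy process → the ruby process → the ochre process.
Hence the maroon process necessarily comes before the ochre process.

Yes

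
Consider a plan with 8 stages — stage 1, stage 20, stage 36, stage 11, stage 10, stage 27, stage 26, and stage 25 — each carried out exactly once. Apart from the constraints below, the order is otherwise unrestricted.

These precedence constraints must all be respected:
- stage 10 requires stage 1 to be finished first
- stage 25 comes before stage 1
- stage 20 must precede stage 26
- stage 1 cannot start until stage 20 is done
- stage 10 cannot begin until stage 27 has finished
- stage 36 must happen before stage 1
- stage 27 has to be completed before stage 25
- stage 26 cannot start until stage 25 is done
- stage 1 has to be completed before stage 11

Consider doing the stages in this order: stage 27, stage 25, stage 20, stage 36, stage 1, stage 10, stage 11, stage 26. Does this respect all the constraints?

Yes

Every stated constraint is respected: stage 25 sits at position 2, ahead of stage 26 at position 8, and each of the other listed pairs likewise has the predecessor earlier in the sequence.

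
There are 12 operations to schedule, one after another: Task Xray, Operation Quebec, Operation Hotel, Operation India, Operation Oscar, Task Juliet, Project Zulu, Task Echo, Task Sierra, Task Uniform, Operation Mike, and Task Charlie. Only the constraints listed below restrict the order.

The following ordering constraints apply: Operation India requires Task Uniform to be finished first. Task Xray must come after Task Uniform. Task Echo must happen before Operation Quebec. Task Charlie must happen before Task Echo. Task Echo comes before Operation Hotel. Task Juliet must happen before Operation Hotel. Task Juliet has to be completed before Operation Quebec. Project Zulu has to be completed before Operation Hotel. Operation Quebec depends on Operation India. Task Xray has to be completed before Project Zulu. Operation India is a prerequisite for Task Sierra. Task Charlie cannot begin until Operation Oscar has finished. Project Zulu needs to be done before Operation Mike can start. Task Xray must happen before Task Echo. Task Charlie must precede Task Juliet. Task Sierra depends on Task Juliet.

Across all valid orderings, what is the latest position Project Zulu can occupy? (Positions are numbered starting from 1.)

Following every chain forward from Project Zulu, the operations that must come later are Operation Hotel, Operation Mike — 2 of them.
So at least 2 operations follow Project Zulu, putting Project Zulu no later than position 10. That position is achievable by scheduling everything else first.

10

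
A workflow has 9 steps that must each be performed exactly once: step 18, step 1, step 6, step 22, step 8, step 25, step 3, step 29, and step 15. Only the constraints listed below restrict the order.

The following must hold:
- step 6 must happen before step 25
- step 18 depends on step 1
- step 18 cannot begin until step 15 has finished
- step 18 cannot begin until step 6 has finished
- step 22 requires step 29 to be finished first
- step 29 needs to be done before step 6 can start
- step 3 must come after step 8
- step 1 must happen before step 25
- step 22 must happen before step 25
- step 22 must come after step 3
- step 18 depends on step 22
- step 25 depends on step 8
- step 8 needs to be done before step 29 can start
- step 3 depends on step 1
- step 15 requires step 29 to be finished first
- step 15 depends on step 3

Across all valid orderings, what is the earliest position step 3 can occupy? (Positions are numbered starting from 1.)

Every step that must precede step 3 has to come before it. Tracing all chains that end at step 3, those steps are: step 1, step 8 — 2 in total.
So at minimum 2 steps come before step 3, putting step 3 no earlier than position 3. That position is achievable by scheduling exactly those predecessors first.

3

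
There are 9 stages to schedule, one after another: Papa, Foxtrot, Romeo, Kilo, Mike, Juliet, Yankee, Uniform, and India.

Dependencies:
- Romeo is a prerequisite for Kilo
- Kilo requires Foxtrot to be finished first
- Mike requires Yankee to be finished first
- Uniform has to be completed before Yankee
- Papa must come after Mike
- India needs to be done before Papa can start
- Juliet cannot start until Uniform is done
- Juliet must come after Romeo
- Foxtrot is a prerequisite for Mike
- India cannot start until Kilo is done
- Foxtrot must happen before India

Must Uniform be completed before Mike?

Chaining the stated constraints: Uniform → Yankee → Mike.
So Uniform must precede Mike in any valid ordering.

Yes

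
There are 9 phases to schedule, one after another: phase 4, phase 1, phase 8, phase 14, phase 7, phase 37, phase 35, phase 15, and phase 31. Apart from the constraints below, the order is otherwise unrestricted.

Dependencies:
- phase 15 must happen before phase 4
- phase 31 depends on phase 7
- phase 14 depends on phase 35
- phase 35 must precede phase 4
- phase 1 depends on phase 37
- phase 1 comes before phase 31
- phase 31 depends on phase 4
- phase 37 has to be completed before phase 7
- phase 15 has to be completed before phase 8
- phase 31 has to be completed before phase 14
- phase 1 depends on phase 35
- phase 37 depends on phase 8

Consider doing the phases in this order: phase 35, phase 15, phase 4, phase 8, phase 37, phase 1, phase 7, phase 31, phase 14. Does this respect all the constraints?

Checking each listed constraint against this order: for instance, phase 35 is in position 1 and phase 14 in position 9, so that constraint holds — and the remaining constraints check out the same way.

Yes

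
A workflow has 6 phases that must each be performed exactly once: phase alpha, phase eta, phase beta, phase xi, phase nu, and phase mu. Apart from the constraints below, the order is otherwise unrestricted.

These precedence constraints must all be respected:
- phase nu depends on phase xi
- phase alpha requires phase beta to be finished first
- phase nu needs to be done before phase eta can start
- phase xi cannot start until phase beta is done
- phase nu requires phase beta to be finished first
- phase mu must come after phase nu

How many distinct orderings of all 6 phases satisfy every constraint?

Only phase beta has no prerequisites, so it must go first.
Counting all ways to extend the partial order to a total order gives 10.

10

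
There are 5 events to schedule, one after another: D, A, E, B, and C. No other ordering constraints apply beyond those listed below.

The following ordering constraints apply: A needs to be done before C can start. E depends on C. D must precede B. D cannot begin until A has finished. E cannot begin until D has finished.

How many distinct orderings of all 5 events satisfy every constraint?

Only A has no prerequisites, so it must go first.
Counting all ways to extend the partial order to a total order gives 5.

5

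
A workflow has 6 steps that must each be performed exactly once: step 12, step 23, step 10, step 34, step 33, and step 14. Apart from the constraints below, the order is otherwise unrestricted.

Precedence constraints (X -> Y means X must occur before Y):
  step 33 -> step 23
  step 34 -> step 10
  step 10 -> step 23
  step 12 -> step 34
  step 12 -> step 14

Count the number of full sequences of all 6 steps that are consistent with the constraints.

2 steps have no prerequisites (step 12, step 33), so any of them could come first.
Systematically extending each partial ordering one step at a time and counting, there are 19 complete orderings.

19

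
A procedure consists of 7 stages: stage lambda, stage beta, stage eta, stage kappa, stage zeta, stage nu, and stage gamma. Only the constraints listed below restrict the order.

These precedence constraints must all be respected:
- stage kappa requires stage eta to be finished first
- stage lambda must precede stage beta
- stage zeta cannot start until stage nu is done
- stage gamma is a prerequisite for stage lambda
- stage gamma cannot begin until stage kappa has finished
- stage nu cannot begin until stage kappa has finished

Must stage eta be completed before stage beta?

Following the dependencies: stage eta → stage kappa → stage gamma → stage lambda → stage beta.
That forces stage eta before stage beta in every valid schedule.

Yes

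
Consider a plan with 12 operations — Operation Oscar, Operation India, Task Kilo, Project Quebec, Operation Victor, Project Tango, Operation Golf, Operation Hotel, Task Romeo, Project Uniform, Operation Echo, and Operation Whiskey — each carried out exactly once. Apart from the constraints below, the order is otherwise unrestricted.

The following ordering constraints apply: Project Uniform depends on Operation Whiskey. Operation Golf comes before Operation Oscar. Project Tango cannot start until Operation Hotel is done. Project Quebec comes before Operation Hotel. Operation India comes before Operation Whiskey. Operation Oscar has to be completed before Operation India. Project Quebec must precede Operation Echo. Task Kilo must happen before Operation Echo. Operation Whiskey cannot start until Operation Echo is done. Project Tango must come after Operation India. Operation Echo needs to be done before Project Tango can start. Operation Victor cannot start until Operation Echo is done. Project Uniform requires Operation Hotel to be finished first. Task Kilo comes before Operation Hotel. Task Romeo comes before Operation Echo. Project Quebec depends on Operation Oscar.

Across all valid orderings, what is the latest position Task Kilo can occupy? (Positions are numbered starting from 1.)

The operations that are forced after Task Kilo, directly or by a chain of constraints, are Operation Victor, Project Tango, Operation Hotel, Project Uniform, Operation Echo, Operation Whiskey. That's 6 operations.
With 6 mandatory successors out of 12 operations total, the latest slot for Task Kilo is 12−6 = 6, and it's reachable by doing all non-successors before Task Kilo.

6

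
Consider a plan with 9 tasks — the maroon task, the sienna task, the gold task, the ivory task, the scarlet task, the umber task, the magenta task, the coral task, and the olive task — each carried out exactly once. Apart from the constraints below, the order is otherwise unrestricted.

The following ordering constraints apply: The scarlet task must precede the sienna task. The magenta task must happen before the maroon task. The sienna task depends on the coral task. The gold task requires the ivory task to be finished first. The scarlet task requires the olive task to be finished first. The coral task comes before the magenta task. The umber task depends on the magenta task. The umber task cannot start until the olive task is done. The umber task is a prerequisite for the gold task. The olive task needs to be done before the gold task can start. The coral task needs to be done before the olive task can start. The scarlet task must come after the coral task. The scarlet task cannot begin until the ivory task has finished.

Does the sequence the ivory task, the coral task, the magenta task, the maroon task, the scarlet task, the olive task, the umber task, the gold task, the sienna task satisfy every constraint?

No

In the proposed order, the scarlet task appears before the olive task.
But one of the constraints requires the olive task before the scarlet task, so this ordering violates it.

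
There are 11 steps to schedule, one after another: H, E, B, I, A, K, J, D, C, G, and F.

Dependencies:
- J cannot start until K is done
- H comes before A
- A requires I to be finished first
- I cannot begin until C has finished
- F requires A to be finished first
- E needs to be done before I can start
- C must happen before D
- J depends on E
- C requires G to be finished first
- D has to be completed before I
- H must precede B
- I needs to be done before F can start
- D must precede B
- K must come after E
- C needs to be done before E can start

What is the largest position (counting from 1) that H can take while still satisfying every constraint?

8

The steps that are forced after H, directly or by a chain of constraints, are B, A, F. That's 3 steps.
With 3 mandatory successors out of 11 steps total, the latest slot for H is 11−3 = 8, and it's reachable by doing all non-successors before H.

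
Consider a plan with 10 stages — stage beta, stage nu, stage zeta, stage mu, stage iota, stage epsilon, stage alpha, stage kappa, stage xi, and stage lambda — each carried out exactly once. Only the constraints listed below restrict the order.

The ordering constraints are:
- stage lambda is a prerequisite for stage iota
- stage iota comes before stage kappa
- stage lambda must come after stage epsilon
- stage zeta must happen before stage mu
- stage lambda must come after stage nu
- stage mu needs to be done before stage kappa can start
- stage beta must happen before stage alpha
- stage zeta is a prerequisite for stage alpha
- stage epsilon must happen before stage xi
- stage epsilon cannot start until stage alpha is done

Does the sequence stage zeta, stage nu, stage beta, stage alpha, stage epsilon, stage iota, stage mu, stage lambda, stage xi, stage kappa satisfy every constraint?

No

In the proposed order, stage iota appears before stage lambda.
But one of the constraints requires stage lambda before stage iota, so this ordering violates it.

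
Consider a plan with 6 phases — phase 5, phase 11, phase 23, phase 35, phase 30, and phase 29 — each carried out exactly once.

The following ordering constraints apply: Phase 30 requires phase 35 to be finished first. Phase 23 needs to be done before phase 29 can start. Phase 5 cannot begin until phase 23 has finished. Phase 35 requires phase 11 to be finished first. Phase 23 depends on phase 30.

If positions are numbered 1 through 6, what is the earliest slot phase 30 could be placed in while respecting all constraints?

The phases that are forced before phase 30, directly or transitively, are phase 11, phase 35. That's 2 phases.
With 2 mandatory predecessors, the earliest phase 30 can sit is position 2+1 = 3, and placing just those 2 first achieves it.

3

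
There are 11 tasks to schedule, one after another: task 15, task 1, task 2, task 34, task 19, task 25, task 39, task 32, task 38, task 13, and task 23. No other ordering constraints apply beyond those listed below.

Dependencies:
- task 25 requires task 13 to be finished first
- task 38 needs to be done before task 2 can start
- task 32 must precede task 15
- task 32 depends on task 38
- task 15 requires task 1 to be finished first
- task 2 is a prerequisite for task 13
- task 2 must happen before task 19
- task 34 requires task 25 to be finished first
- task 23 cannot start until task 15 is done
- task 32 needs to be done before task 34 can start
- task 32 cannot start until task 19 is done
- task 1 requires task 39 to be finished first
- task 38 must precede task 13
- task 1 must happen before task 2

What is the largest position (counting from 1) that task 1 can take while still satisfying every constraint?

3

The tasks that are forced after task 1, directly or by a chain of constraints, are task 15, task 2, task 34, task 19, task 25, task 32, task 13, task 23. That's 8 tasks.
With 8 mandatory successors out of 11 tasks total, the latest slot for task 1 is 11−8 = 3, and it's reachable by doing all non-successors before task 1.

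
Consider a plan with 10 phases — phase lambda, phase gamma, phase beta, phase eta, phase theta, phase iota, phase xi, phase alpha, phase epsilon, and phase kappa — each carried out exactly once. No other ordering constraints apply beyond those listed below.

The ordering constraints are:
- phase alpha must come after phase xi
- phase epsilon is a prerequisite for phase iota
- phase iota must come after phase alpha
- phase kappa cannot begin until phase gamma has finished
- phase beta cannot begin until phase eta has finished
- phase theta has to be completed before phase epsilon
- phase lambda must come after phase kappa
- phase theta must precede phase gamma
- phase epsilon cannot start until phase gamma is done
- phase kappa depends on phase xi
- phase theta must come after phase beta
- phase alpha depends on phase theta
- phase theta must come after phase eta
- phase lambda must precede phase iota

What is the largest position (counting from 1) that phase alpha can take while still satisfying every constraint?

9

The only phase forced after phase alpha (directly or by a chain) is phase iota.
With 1 mandatory successor out of 10 phases total, the latest slot for phase alpha is 10−1 = 9, and it's reachable by doing all non-successors before phase alpha.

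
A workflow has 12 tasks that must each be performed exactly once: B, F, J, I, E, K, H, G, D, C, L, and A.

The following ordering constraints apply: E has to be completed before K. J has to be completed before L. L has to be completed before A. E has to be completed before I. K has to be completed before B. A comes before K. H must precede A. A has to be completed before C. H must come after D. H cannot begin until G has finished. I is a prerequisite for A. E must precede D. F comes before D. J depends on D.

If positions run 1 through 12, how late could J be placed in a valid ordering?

7

Following every chain forward from J, the tasks that must come later are B, K, C, L, A — 5 of them.
So at least 5 tasks follow J, putting J no later than position 7. That position is achievable by scheduling everything else first.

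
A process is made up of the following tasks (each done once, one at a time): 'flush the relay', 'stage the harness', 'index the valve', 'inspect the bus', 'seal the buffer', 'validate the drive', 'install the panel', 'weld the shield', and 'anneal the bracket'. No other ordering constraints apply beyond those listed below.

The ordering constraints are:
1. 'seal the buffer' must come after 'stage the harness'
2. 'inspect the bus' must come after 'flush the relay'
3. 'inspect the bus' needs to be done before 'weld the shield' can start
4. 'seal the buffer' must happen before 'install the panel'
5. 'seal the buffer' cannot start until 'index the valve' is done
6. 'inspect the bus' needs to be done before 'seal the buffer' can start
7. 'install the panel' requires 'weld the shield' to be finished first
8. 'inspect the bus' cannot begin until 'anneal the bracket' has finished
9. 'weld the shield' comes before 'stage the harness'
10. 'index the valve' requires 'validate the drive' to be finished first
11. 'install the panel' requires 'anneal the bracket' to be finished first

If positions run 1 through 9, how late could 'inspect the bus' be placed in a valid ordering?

5

The tasks that are forced after 'inspect the bus', directly or by a chain of constraints, are 'stage the harness', 'seal the buffer', 'install the panel', 'weld the shield'. That's 4 tasks.
So at least 4 tasks follow 'inspect the bus', putting 'inspect the bus' no later than position 5. That position is achievable by scheduling everything else first.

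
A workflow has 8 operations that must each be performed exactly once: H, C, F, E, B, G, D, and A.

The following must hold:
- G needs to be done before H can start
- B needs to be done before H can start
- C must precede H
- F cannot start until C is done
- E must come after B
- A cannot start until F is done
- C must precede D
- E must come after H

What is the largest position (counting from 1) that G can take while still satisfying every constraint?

6

Every operation that must follow G has to come after it. Tracing all chains starting from G, those operations are: H, E — 2 in total.
So at least 2 operations follow G, putting G no later than position 6. That position is achievable by scheduling everything else first.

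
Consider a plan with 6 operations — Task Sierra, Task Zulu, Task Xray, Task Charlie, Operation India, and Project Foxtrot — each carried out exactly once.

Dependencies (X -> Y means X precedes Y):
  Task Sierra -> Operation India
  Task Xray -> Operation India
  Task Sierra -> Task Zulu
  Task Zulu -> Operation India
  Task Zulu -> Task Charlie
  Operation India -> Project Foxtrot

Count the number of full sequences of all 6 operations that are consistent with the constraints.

2 operations have no prerequisites (Task Sierra, Task Xray), so any of them could come first.
Enumerating by repeatedly choosing an available operation (one whose prerequisites are all placed) gives 10 distinct complete orderings.

10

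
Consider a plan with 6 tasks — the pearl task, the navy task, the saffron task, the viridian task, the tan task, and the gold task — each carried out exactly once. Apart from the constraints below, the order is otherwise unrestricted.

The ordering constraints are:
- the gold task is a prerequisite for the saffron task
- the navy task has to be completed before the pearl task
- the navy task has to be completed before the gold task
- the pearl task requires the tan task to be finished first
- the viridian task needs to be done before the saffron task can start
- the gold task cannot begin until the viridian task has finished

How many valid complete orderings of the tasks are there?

26

The tasks with no prerequisites are the navy task, the viridian task, the tan task; any of them can be placed first.
Systematically extending each partial ordering one task at a time and counting, there are 26 complete orderings.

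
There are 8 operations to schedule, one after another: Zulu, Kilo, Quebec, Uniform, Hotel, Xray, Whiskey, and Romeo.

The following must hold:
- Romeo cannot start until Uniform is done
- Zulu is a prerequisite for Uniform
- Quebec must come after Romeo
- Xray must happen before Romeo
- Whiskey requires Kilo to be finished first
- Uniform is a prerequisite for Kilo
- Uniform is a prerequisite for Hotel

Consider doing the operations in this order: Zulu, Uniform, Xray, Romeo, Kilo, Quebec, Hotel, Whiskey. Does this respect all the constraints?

Going through the constraints one by one, each required predecessor appears earlier in the sequence than its dependent — e.g. Uniform (position 2) is before Hotel (position 7), as required.

Yes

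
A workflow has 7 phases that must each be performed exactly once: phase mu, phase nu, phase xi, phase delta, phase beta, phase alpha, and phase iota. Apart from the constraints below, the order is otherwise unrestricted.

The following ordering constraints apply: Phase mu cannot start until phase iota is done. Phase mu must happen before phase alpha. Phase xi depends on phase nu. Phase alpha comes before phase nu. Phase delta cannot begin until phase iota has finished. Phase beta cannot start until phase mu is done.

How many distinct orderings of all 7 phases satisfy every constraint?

24

Phase iota is the only phase with nothing required before it, so every ordering starts there.
Counting all ways to extend the partial order to a total order gives 24.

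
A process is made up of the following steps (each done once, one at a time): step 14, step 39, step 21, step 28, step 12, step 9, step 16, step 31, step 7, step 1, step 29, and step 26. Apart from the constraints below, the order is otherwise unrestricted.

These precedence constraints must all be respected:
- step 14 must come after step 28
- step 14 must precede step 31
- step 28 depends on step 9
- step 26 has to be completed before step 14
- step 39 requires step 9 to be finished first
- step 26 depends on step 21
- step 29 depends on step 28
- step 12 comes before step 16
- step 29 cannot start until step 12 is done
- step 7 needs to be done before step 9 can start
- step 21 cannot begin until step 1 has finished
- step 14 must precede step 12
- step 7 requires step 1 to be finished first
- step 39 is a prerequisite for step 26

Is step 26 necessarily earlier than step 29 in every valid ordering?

Yes

Following the dependencies: step 26 → step 14 → step 12 → step 29.
Hence step 26 necessarily comes before step 29.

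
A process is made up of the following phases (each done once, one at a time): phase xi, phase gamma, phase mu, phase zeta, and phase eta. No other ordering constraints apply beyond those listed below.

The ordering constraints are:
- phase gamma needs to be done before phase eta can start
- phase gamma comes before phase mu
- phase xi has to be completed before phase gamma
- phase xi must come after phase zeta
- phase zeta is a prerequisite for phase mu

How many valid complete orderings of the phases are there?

Only phase zeta has no prerequisites, so it must go first.
Systematically extending each partial ordering one phase at a time and counting, there are 2 complete orderings.

2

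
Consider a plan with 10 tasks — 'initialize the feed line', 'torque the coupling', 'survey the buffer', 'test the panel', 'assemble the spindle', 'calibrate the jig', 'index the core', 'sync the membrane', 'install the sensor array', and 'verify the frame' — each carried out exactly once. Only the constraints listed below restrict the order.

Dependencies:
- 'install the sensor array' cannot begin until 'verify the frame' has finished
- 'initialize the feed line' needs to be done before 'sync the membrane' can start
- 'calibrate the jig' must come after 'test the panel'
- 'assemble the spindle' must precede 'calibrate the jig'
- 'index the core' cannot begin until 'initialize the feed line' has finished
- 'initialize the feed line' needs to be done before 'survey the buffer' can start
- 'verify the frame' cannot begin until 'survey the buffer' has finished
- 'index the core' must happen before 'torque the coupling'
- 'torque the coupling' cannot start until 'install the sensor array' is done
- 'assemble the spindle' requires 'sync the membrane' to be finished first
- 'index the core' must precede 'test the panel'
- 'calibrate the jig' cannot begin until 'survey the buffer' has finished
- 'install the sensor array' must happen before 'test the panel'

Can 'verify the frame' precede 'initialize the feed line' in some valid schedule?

No

There is a dependency chain 'initialize the feed line' → 'survey the buffer' → 'verify the frame', so 'verify the frame' always comes after 'initialize the feed line'.
Hence 'verify the frame' can never be scheduled before 'initialize the feed line'.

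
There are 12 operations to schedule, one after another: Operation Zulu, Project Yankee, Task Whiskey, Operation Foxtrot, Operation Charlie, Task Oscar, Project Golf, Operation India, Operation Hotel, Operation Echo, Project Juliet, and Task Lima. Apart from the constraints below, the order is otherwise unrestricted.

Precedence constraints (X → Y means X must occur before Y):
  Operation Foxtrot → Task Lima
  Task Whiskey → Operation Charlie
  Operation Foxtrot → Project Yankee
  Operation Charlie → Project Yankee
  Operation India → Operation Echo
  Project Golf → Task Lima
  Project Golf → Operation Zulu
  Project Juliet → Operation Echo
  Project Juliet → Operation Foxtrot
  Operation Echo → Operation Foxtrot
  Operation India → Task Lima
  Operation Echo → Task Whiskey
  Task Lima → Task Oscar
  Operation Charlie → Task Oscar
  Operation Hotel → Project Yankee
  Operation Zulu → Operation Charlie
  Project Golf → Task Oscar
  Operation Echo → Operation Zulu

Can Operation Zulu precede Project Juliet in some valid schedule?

No

The constraints give a chain Project Juliet → Operation Echo → Operation Zulu, which forces Project Juliet before Operation Zulu.
So no valid ordering can have Operation Zulu before Project Juliet.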